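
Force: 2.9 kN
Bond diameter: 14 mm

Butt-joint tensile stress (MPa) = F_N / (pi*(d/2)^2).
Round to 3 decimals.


F_N = 2.9 * 1000 = 2900.0 N
A = pi*(7.0)^2 = 153.9380 mm^2
stress = 2900.0 / 153.9380 = 18.839 MPa

18.839


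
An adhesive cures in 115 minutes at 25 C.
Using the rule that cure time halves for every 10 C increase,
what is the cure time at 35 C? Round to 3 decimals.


Factor = 2^((35 - 25) / 10) = 2.0000
Cure time = 115 / 2.0000
= 57.500 minutes

57.500


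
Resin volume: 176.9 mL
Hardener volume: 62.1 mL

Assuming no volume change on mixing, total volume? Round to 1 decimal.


V_total = 176.9 + 62.1 = 239.0 mL

239.0


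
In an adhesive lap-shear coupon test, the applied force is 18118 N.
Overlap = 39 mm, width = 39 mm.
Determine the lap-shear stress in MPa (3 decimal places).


stress = F / (overlap * width)
= 18118 / (39 * 39)
= 11.912 MPa

11.912


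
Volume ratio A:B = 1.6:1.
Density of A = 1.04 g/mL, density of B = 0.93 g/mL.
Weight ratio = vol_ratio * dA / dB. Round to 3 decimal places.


Wt ratio = 1.6 * 1.04 / 0.93
= 1.789

1.789


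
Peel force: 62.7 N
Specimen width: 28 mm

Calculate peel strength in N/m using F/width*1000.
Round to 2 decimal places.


Peel strength = 62.7 / 28 * 1000 = 2239.29 N/m

2239.29


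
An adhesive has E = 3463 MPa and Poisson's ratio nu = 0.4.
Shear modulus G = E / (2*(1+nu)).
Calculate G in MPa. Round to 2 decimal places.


G = 3463 / (2*(1+0.4))
= 3463 / 2.80
= 1236.79 MPa

1236.79


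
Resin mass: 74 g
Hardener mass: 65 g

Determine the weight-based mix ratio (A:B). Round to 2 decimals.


Ratio = 74 / 65 = 1.14

1.14


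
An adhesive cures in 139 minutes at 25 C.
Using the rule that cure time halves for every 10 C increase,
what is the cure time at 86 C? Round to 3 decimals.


Factor = 2^((86 - 25) / 10) = 68.5935
Cure time = 139 / 68.5935
= 2.026 minutes

2.026


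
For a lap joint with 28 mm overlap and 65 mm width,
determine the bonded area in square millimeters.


Area = 28 * 65 = 1820 mm^2

1820


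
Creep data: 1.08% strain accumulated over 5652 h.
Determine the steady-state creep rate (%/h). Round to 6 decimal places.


Rate = 1.08 / 5652 = 0.000191 %/h

0.000191


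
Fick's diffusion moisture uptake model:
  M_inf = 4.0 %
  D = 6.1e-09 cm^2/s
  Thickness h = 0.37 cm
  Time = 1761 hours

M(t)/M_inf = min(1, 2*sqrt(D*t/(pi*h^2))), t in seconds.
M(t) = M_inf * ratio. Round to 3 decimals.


t_sec = 1761 * 3600 = 6339600
ratio = 2*sqrt(6.1e-09*6339600/(pi*0.37^2))
= min(1, 0.599721)
= 0.599721
M(t) = 4.0 * 0.599721 = 2.399 %

2.399


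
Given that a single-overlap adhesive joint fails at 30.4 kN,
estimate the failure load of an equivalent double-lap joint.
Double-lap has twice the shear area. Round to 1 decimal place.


Double-lap factor = 2
Expected load = 30.4 * 2 = 60.8 kN

60.8


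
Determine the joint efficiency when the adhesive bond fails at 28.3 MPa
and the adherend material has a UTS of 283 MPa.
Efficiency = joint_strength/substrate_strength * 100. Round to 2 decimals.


Joint efficiency = 28.3 / 283 * 100
= 10.00%

10.00


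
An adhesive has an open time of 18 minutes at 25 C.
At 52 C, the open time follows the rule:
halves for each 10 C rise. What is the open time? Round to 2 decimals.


Factor = 2^((52-25)/10) = 6.4980
Open time = 18 / 6.4980 = 2.77 min

2.77


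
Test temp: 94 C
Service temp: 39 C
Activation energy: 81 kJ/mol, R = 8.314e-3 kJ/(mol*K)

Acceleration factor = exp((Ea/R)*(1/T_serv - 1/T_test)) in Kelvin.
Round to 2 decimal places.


AF = exp((81/0.008314)*(1/312.15 - 1/367.15))
= 107.29

107.29


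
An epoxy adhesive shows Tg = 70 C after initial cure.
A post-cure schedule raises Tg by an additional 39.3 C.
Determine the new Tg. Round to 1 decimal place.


New Tg = 70 + 39.3
= 109.3 C

109.3


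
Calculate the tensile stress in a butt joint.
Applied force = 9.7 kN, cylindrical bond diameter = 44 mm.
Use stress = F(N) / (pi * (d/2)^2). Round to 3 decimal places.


A = pi * 22.0^2 = 1520.5308 mm^2
sigma = 9700.0 / 1520.5308 = 6.379 MPa

6.379


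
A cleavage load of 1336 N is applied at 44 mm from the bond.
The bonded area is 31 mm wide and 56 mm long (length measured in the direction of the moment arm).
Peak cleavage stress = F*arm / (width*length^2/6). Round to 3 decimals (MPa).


Moment = 1336 * 44 = 58784 N*mm
Section modulus = 31 * 3136 / 6 = 97216 / 6 mm^3
Stress = 58784 / (97216 / 6) = 352704 / 97216
= 3.628 MPa

3.628


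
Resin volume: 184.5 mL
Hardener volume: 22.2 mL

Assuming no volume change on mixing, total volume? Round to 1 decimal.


V_total = 184.5 + 22.2 = 206.7 mL

206.7


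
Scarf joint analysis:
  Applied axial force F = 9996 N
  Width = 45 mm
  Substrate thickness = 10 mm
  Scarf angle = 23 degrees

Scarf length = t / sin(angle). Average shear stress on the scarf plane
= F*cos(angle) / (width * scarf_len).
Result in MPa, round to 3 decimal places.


Scarf length = 10 / sin(23 deg) = 25.5930 mm
cos(23 deg) = 0.920505
Shear = 9996 * 0.920505 / (45 * 25.5930)
= 7.989 MPa

7.989


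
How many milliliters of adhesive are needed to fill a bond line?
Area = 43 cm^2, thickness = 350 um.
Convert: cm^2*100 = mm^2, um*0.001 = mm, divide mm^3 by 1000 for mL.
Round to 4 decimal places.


= (43 * 100) * (350 * 0.001) / 1000
= 1.5050 mL

1.5050


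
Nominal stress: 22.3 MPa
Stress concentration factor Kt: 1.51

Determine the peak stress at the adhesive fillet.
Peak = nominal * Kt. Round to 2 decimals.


Peak stress = 22.3 * 1.51
= 33.67 MPa

33.67


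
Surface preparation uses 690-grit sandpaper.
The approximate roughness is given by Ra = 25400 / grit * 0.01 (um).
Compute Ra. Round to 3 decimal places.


Ra = 25400 / 690 * 0.01
= 254 / 690
= 0.368 um

0.368


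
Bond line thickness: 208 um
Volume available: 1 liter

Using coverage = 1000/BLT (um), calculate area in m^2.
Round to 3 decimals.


1 L = 1e6 mm^3, thickness = 208 um = 0.208 mm
Area = 1e6 / 0.208 mm^2 = (1e6 / 0.208) / 1e6 m^2 = 1000 / 208 m^2
= 4.808 m^2

4.808


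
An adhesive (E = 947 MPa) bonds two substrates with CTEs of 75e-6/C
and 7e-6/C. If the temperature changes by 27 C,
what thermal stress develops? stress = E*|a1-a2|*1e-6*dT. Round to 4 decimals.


Stress = 947 * |75 - 7| * 1e-6 * 27
= 1.7387 MPa

1.7387


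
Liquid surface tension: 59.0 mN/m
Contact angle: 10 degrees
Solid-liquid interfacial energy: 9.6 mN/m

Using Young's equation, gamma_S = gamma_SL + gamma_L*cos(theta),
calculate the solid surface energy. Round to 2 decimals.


gamma_S = 9.6 + 59.0 * cos(10)
= 67.70 mN/m

67.70


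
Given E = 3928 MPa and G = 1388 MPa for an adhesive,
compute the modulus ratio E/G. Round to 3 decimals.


E/G ratio = 3928 / 1388 = 2.830

2.830


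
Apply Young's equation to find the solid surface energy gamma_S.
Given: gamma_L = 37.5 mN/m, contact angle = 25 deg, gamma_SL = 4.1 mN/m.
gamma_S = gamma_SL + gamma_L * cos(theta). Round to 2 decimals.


theta_rad = 25 * pi/180 = 0.436332
gamma_S = 4.1 + 37.5 * cos(0.436332)
= 38.09 mN/m

38.09


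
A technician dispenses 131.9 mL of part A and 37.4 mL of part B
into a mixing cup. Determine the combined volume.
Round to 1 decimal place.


Combined volume = 131.9 + 37.4
= 169.3 mL

169.3


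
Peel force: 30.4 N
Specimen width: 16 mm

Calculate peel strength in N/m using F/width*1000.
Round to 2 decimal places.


Peel strength = 30.4 / 16 * 1000 = 1900.00 N/m

1900.00


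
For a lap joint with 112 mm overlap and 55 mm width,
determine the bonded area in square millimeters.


Area = 112 * 55 = 6160 mm^2

6160


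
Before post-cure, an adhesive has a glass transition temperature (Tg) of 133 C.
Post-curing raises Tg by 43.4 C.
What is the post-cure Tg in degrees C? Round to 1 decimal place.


Tg_post = Tg_base + delta_Tg
= 133 + 43.4
= 176.4 C

176.4


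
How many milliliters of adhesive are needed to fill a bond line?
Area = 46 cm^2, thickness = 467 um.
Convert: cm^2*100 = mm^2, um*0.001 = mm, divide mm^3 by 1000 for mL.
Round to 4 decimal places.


= (46 * 100) * (467 * 0.001) / 1000
= 2.1482 mL

2.1482


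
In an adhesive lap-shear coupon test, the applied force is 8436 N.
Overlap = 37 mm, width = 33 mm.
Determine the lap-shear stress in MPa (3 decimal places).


stress = F / (overlap * width)
= 8436 / (37 * 33)
= 6.909 MPa

6.909


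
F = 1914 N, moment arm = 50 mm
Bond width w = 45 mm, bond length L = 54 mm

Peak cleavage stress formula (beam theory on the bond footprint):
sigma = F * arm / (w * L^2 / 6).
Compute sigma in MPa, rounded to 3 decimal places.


sigma = (1914 * 50) / (45 * 2916 / 6)
= 95700 * 6 / 131220
= 574200 / 131220
= 4.376 MPa

4.376


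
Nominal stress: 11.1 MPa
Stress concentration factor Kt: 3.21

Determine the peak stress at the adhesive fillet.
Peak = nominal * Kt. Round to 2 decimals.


Peak stress = 11.1 * 3.21
= 35.63 MPa

35.63


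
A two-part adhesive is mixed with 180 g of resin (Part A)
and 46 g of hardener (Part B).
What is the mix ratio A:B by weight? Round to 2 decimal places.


Mix ratio = mass_A / mass_B
= 180 / 46
= 3.91

3.91


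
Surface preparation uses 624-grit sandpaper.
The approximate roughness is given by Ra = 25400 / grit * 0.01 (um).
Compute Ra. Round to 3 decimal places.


Ra = 25400 / 624 * 0.01
= 254 / 624
= 0.407 um

0.407


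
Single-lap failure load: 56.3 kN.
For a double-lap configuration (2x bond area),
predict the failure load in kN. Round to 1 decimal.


Failure load = 56.3 * 2 = 112.6 kN

112.6


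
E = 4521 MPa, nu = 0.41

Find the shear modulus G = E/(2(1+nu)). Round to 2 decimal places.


G = 4521 / (2 * 1.41)
= 1603.19 MPa

1603.19


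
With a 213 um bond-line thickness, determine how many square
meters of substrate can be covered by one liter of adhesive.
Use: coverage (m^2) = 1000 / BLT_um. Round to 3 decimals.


Coverage = 1000 / 213 = 4.695 m^2

4.695


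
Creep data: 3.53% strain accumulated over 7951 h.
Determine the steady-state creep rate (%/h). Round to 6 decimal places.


Rate = 3.53 / 7951 = 0.000444 %/h

0.000444


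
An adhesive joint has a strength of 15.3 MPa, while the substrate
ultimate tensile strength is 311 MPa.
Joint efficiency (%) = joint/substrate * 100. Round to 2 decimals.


Efficiency = 15.3 / 311 * 100
= 4.92%

4.92


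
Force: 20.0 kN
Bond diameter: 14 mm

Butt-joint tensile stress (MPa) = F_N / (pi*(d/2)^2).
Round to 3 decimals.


F_N = 20.0 * 1000 = 20000.0 N
A = pi*(7.0)^2 = 153.9380 mm^2
stress = 20000.0 / 153.9380 = 129.922 MPa

129.922


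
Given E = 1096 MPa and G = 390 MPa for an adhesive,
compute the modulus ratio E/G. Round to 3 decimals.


E/G ratio = 1096 / 390 = 2.810

2.810


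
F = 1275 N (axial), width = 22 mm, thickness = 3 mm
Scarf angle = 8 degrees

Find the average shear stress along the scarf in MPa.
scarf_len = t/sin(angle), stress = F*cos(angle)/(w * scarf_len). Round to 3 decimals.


scarf_len = 3/sin(8 deg) = 21.5559
cos(8 deg) = 0.990268
stress = 1275*0.990268/(22*21.5559) = 2.662 MPa

2.662


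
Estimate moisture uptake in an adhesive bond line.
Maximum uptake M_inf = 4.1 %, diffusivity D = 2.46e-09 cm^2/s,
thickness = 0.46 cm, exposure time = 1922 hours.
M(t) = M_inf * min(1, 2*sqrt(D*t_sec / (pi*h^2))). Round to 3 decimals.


Convert time: 1922 h = 6919200 s
ratio = min(1, 2*sqrt(2.46e-09*6919200/(pi*0.46^2)))
= 0.320031
M(t) = 4.1 * 0.320031 = 1.312%

1.312


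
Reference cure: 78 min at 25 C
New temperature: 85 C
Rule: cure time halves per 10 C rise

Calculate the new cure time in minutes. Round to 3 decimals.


factor = 2^((85-25)/10) = 64.0000
t_new = 78 / 64.0000 = 1.219 min

1.219


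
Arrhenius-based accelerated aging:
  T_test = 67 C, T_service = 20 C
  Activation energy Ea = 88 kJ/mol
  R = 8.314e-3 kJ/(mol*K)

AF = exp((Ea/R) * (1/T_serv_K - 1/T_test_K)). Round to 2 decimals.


T_test_K = 340.15, T_serv_K = 293.15
AF = exp((88/8.314e-3) * (1/293.15 - 1/340.15))
= 146.78

146.78


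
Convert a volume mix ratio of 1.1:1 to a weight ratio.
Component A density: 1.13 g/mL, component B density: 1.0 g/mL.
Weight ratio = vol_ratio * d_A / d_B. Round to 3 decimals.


= 1.1 * 1.13 / 1.0 = 1.243

1.243


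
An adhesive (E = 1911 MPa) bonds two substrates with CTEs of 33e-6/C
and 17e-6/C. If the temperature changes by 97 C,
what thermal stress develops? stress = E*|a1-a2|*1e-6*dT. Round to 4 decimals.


Stress = 1911 * |33 - 17| * 1e-6 * 97
= 2.9659 MPa

2.9659


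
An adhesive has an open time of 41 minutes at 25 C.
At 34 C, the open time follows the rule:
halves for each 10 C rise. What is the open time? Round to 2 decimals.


Factor = 2^((34-25)/10) = 1.8661
Open time = 41 / 1.8661 = 21.97 min

21.97


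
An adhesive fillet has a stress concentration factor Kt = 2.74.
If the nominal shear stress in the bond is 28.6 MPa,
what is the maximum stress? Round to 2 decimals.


Max stress = 28.6 * 2.74 = 78.36 MPa

78.36


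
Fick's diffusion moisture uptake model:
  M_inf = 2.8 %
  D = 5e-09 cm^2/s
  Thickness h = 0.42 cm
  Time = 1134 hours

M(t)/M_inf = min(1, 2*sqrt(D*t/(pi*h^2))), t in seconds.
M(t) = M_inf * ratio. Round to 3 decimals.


t_sec = 1134 * 3600 = 4082400
ratio = 2*sqrt(5e-09*4082400/(pi*0.42^2))
= min(1, 0.383839)
= 0.383839
M(t) = 2.8 * 0.383839 = 1.075 %

1.075


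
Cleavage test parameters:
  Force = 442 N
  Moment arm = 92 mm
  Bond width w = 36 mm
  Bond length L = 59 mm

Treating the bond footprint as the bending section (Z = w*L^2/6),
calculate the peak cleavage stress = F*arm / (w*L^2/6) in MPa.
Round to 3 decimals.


M = 442 * 92 = 40664 N*mm
Z = 36 * 59^2 / 6 = 125316 / 6 mm^3
sigma = M / Z = 6 * 40664 / 125316 = 243984 / 125316
= 1.947 MPa

1.947


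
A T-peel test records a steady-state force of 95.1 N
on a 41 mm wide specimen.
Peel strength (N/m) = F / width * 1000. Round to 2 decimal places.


Peel strength = 95.1 / 41 * 1000
= 2319.51 N/m

2319.51


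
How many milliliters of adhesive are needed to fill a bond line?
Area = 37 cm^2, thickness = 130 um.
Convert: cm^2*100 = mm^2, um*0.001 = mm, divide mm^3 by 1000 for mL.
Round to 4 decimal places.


= (37 * 100) * (130 * 0.001) / 1000
= 0.4810 mL

0.4810


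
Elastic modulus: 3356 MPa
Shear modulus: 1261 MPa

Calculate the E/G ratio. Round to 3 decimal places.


E / G = 3356 / 1261 = 2.661

2.661


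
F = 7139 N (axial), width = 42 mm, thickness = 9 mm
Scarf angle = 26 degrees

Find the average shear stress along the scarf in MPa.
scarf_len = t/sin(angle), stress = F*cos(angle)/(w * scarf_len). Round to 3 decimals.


scarf_len = 9/sin(26 deg) = 20.5305
cos(26 deg) = 0.898794
stress = 7139*0.898794/(42*20.5305) = 7.441 MPa

7.441


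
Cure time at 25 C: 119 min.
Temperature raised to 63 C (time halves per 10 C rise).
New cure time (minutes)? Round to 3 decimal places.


Acceleration factor = 2^(38/10) = 13.9288
New time = 119 / 13.9288 = 8.543 min

8.543


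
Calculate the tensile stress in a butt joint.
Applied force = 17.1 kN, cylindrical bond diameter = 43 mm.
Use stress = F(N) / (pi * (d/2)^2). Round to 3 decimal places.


A = pi * 21.5^2 = 1452.2012 mm^2
sigma = 17100.0 / 1452.2012 = 11.775 MPa

11.775


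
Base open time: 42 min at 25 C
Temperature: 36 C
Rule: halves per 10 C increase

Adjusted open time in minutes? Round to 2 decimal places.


Acceleration = 2^((36-25)/10) = 2.1435
Open time = 42 / 2.1435 = 19.59 min

19.59


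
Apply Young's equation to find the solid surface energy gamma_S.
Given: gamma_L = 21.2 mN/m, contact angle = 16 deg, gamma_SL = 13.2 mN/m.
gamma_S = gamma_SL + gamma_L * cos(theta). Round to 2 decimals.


theta_rad = 16 * pi/180 = 0.279253
gamma_S = 13.2 + 21.2 * cos(0.279253)
= 33.58 mN/m

33.58


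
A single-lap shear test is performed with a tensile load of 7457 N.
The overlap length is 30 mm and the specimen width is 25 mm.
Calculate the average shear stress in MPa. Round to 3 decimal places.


Shear stress = F / (overlap * width)
= 7457 / (30 * 25)
= 7457 / 750
= 9.943 MPa

9.943


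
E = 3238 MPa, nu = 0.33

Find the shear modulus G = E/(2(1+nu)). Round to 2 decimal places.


G = 3238 / (2 * 1.33)
= 1217.29 MPa

1217.29


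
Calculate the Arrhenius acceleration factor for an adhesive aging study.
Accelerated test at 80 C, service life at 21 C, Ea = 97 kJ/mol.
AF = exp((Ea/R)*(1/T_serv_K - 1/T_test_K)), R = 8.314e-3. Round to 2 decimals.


T_test = 353.15 K, T_serv = 294.15 K
Ea/R = 97 / 0.008314 = 11667.07
AF = exp(11667.07 * (1/294.15 - 1/353.15))
= 754.85

754.85


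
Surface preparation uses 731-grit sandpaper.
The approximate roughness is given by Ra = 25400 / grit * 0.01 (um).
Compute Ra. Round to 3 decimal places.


Ra = 25400 / 731 * 0.01
= 254 / 731
= 0.347 um

0.347


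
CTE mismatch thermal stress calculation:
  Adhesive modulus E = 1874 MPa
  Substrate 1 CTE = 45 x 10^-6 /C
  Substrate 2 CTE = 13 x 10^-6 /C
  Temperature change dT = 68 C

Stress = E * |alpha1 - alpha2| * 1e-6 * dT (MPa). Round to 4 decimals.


delta_alpha = |45 - 13| = 32 x 10^-6/C
Stress = 1874 * 32e-6 * 68
= 4.0778 MPa

4.0778


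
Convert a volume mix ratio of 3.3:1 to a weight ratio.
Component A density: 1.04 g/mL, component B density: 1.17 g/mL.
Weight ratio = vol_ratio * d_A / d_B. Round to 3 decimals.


= 3.3 * 1.04 / 1.17 = 2.933

2.933


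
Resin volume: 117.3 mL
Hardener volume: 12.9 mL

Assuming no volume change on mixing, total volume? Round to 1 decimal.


V_total = 117.3 + 12.9 = 130.2 mL

130.2


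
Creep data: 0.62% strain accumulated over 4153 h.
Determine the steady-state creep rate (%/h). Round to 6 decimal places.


Rate = 0.62 / 4153 = 0.000149 %/h

0.000149


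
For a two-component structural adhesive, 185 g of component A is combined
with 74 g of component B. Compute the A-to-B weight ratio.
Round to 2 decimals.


Weight ratio A:B = 185 / 74
= 2.50

2.50


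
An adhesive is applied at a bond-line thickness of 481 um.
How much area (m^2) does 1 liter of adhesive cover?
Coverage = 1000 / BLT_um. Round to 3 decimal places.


Coverage = 1000 / 481 = 2.079 m^2

2.079


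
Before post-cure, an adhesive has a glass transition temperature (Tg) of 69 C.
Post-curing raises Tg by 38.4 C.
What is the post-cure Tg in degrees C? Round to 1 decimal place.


Tg_post = Tg_base + delta_Tg
= 69 + 38.4
= 107.4 C

107.4


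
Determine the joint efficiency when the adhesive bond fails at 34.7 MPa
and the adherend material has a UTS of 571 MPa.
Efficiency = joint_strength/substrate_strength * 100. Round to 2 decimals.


Joint efficiency = 34.7 / 571 * 100
= 6.08%

6.08


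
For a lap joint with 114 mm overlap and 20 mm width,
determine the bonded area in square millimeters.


Area = 114 * 20 = 2280 mm^2

2280


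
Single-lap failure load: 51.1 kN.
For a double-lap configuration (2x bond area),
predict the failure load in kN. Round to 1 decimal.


Failure load = 51.1 * 2 = 102.2 kN

102.2


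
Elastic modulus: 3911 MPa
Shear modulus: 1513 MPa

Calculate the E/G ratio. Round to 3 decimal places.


E / G = 3911 / 1513 = 2.585

2.585


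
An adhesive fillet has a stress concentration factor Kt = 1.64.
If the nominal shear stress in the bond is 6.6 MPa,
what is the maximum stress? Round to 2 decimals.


Max stress = 6.6 * 1.64 = 10.82 MPa

10.82


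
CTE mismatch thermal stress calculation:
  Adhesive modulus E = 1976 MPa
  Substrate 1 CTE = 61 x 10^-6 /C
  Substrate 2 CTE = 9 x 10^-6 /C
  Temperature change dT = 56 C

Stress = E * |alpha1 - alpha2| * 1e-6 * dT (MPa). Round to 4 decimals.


delta_alpha = |61 - 9| = 52 x 10^-6/C
Stress = 1976 * 52e-6 * 56
= 5.7541 MPa

5.7541


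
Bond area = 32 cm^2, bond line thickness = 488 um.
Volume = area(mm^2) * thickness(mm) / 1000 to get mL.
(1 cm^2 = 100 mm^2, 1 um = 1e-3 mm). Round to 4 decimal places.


area_mm2 = 32 * 100 = 3200
blt_mm = 488 * 1e-3 = 0.488
vol_mm3 = 3200 * 0.488 = 1561.6
vol_mL = 1561.6 / 1000 = 1.5616 mL

1.5616


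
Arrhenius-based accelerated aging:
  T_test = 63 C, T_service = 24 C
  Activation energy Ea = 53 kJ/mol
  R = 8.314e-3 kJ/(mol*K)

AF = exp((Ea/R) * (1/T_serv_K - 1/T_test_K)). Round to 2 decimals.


T_test_K = 336.15, T_serv_K = 297.15
AF = exp((53/8.314e-3) * (1/297.15 - 1/336.15))
= 12.05

12.05


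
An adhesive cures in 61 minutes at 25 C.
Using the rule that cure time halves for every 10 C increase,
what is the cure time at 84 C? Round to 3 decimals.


Factor = 2^((84 - 25) / 10) = 59.7141
Cure time = 61 / 59.7141
= 1.022 minutes

1.022


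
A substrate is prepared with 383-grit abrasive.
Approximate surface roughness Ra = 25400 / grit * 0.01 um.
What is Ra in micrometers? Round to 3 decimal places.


Ra = 25400 / 383 * 0.01 = 0.663 um

0.663


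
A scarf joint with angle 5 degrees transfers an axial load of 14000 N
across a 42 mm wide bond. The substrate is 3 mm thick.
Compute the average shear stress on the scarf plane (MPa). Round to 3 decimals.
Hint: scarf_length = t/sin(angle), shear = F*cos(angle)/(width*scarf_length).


scarf_length = 3 / sin(5 deg) = 34.4211 mm
cos(5 deg) = 0.996195
shear stress = 14000 * 0.996195 / (42 * 34.4211)
= 9.647 MPa

9.647


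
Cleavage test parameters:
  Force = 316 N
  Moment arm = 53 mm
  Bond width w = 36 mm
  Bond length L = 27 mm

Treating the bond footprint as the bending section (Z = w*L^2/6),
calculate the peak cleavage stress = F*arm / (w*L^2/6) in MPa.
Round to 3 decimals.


M = 316 * 53 = 16748 N*mm
Z = 36 * 27^2 / 6 = 26244 / 6 mm^3
sigma = M / Z = 6 * 16748 / 26244 = 100488 / 26244
= 3.829 MPa

3.829


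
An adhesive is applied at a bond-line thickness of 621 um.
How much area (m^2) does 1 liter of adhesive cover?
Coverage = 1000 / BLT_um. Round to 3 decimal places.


Coverage = 1000 / 621 = 1.610 m^2

1.610


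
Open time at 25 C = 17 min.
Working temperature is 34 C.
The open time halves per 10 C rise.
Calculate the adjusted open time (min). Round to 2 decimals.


factor = 2^((34 - 25) / 10) = 1.8661
ot = 17 / 1.8661 = 9.11 min

9.11


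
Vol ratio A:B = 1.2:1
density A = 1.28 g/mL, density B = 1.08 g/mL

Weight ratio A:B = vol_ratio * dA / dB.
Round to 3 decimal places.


Weight ratio = 1.2 * 1.28 / 1.08
= 1.422

1.422


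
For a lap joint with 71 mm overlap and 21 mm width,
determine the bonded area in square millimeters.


Area = 71 * 21 = 1491 mm^2

1491


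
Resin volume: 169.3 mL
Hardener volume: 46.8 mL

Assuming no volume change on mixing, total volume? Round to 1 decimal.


V_total = 169.3 + 46.8 = 216.1 mL

216.1


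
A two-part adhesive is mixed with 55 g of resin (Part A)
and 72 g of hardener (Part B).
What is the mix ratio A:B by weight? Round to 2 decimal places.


Mix ratio = mass_A / mass_B
= 55 / 72
= 0.76

0.76


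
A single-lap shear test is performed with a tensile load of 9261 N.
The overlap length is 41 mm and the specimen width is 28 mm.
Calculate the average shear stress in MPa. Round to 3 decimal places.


Shear stress = F / (overlap * width)
= 9261 / (41 * 28)
= 9261 / 1148
= 8.067 MPa

8.067


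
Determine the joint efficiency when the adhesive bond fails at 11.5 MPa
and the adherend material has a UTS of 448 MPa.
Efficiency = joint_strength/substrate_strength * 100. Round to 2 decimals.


Joint efficiency = 11.5 / 448 * 100
= 2.57%

2.57


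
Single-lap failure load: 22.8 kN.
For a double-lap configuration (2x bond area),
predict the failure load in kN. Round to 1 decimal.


Failure load = 22.8 * 2 = 45.6 kN

45.6


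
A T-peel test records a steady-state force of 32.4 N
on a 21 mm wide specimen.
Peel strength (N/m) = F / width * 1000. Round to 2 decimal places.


Peel strength = 32.4 / 21 * 1000
= 1542.86 N/m

1542.86


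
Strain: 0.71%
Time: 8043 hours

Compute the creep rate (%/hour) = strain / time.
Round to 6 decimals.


Creep rate = 0.71 / 8043
= 0.000088 %/h

0.000088


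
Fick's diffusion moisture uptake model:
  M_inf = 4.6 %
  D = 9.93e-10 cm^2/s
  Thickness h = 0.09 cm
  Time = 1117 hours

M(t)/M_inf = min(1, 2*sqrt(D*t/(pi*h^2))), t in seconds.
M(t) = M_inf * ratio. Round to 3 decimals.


t_sec = 1117 * 3600 = 4021200
ratio = 2*sqrt(9.93e-10*4021200/(pi*0.09^2))
= min(1, 0.792255)
= 0.792255
M(t) = 4.6 * 0.792255 = 3.644 %

3.644


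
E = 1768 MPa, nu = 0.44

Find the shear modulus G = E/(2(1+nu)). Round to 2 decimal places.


G = 1768 / (2 * 1.44)
= 613.89 MPa

613.89


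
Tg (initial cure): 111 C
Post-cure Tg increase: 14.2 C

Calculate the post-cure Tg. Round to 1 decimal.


Post-cure Tg = 111 + 14.2 = 125.2 C

125.2


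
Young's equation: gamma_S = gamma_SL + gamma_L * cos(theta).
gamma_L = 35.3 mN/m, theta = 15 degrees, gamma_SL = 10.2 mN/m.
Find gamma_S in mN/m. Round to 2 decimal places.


cos(15 deg) = 0.965926
gamma_S = 10.2 + 35.3 * 0.965926
= 44.30 mN/m

44.30


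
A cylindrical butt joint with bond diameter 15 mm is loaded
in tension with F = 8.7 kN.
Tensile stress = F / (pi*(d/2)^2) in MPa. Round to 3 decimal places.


Area = pi * (15/2)^2 = 176.7146 mm^2
Stress = 8.7*1000 / 176.7146
= 49.232 MPa

49.232


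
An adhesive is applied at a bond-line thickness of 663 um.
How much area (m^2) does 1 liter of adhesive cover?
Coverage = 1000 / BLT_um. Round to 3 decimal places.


Coverage = 1000 / 663 = 1.508 m^2

1.508


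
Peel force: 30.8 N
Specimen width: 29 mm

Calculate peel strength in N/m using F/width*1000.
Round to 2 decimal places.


Peel strength = 30.8 / 29 * 1000 = 1062.07 N/m

1062.07


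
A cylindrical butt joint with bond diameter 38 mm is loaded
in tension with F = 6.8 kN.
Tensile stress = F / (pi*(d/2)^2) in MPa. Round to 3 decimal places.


Area = pi * (38/2)^2 = 1134.1149 mm^2
Stress = 6.8*1000 / 1134.1149
= 5.996 MPa

5.996


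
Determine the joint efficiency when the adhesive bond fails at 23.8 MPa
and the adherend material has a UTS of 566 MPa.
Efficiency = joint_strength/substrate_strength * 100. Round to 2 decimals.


Joint efficiency = 23.8 / 566 * 100
= 4.20%

4.20


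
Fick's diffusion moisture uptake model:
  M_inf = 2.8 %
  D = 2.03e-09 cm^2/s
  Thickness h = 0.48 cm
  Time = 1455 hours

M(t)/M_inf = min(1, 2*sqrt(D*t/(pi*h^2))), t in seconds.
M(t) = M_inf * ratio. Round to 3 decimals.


t_sec = 1455 * 3600 = 5238000
ratio = 2*sqrt(2.03e-09*5238000/(pi*0.48^2))
= min(1, 0.242407)
= 0.242407
M(t) = 2.8 * 0.242407 = 0.679 %

0.679


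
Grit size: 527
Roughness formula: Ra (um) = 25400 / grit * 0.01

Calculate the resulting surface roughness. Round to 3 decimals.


Ra = 25400 / 527 * 0.01
= 0.482 um

0.482


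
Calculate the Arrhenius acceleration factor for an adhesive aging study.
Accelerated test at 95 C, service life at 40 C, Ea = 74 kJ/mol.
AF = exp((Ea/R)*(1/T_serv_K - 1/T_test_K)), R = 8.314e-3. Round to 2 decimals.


T_test = 368.15 K, T_serv = 313.15 K
Ea/R = 74 / 0.008314 = 8900.65
AF = exp(8900.65 * (1/313.15 - 1/368.15))
= 69.84

69.84


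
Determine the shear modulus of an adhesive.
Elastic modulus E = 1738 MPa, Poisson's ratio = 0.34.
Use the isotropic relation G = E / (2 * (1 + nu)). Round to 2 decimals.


G = 1738 / (2*(1+0.34)) = 1738 / 2.68
= 648.51 MPa

648.51


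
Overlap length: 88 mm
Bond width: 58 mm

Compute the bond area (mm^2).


Bond area = 88 * 58 = 5104 mm^2

5104


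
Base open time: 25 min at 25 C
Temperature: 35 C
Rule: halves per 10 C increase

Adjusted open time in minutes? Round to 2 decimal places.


Acceleration = 2^((35-25)/10) = 2.0000
Open time = 25 / 2.0000 = 12.50 min

12.50


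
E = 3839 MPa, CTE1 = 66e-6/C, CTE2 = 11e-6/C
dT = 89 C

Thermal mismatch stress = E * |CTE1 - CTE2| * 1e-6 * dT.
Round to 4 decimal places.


= 3839 * 55e-6 * 89
= 18.7919 MPa

18.7919


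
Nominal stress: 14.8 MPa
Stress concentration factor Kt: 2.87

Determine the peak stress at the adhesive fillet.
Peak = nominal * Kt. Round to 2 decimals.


Peak stress = 14.8 * 2.87
= 42.48 MPa

42.48


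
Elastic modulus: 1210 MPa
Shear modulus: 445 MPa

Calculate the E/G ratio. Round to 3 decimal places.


E / G = 1210 / 445 = 2.719

2.719


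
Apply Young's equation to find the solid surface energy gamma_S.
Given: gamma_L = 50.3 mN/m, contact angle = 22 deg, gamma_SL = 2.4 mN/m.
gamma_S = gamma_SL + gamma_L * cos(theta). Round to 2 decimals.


theta_rad = 22 * pi/180 = 0.383972
gamma_S = 2.4 + 50.3 * cos(0.383972)
= 49.04 mN/m

49.04


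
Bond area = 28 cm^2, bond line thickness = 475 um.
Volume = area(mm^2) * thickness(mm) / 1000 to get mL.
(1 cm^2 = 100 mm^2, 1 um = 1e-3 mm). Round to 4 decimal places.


area_mm2 = 28 * 100 = 2800
blt_mm = 475 * 1e-3 = 0.475
vol_mm3 = 2800 * 0.475 = 1330.0
vol_mL = 1330.0 / 1000 = 1.3300 mL

1.3300


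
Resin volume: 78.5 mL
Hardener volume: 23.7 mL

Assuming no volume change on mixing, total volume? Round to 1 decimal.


V_total = 78.5 + 23.7 = 102.2 mL

102.2


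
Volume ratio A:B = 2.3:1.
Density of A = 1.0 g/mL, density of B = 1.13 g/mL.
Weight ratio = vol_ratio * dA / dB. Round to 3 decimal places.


Wt ratio = 2.3 * 1.0 / 1.13
= 2.035

2.035


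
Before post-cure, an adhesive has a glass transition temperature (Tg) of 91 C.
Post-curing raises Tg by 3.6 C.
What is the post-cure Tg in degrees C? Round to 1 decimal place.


Tg_post = Tg_base + delta_Tg
= 91 + 3.6
= 94.6 C

94.6


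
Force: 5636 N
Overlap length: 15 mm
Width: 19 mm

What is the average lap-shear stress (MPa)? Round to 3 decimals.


Average shear stress = F / (overlap * width)
= 5636 / (15 * 19)
= 19.775 MPa

19.775


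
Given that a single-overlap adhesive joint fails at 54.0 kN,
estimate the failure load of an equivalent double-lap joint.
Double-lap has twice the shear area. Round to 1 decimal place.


Double-lap factor = 2
Expected load = 54.0 * 2 = 108.0 kN

108.0


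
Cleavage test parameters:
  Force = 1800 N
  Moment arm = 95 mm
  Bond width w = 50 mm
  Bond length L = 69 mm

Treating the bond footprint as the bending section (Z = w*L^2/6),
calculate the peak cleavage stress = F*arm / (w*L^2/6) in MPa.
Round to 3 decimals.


M = 1800 * 95 = 171000 N*mm
Z = 50 * 69^2 / 6 = 238050 / 6 mm^3
sigma = M / Z = 6 * 171000 / 238050 = 1026000 / 238050
= 4.310 MPa

4.310


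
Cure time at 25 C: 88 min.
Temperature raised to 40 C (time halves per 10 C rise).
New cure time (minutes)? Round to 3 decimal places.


Acceleration factor = 2^(15/10) = 2.8284
New time = 88 / 2.8284 = 31.113 min

31.113


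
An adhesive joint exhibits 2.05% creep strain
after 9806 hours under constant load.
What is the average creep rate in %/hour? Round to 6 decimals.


Creep rate = strain / time
= 2.05 / 9806
= 0.000209 %/h

0.000209


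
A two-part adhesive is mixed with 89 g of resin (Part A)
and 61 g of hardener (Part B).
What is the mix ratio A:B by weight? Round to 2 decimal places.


Mix ratio = mass_A / mass_B
= 89 / 61
= 1.46

1.46


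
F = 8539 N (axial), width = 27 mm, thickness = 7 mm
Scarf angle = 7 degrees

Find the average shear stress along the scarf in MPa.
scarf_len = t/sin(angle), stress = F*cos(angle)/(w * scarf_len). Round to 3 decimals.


scarf_len = 7/sin(7 deg) = 57.4386
cos(7 deg) = 0.992546
stress = 8539*0.992546/(27*57.4386) = 5.465 MPa

5.465


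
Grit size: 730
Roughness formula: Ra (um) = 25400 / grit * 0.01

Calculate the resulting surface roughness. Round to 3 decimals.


Ra = 25400 / 730 * 0.01
= 0.348 um

0.348


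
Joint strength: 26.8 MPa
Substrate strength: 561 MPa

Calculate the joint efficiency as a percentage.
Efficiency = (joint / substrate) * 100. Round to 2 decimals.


Efficiency = (26.8 / 561) * 100 = 4.78%

4.78


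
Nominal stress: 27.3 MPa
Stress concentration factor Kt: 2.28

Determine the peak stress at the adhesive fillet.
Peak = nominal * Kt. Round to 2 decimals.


Peak stress = 27.3 * 2.28
= 62.24 MPa

62.24


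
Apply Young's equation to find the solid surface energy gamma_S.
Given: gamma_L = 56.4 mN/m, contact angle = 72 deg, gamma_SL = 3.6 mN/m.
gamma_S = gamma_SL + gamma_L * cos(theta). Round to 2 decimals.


theta_rad = 72 * pi/180 = 1.256637
gamma_S = 3.6 + 56.4 * cos(1.256637)
= 21.03 mN/m

21.03


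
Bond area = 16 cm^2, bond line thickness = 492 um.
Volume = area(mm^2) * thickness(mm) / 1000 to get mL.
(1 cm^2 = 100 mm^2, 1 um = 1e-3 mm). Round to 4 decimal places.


area_mm2 = 16 * 100 = 1600
blt_mm = 492 * 1e-3 = 0.492
vol_mm3 = 1600 * 0.492 = 787.2
vol_mL = 787.2 / 1000 = 0.7872 mL

0.7872


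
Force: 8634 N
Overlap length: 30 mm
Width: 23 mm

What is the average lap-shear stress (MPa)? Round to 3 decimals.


Average shear stress = F / (overlap * width)
= 8634 / (30 * 23)
= 12.513 MPa

12.513


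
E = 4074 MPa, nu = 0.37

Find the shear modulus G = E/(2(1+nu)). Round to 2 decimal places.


G = 4074 / (2 * 1.37)
= 1486.86 MPa

1486.86


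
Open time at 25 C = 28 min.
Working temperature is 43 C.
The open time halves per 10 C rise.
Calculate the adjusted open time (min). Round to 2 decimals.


factor = 2^((43 - 25) / 10) = 3.4822
ot = 28 / 3.4822 = 8.04 min

8.04


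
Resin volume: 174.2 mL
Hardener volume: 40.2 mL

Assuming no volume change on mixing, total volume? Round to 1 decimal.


V_total = 174.2 + 40.2 = 214.4 mL

214.4


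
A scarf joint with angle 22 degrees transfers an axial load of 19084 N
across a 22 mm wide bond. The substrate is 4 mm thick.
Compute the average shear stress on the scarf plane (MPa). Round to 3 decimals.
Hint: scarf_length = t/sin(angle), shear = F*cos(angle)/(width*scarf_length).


scarf_length = 4 / sin(22 deg) = 10.6779 mm
cos(22 deg) = 0.927184
shear stress = 19084 * 0.927184 / (22 * 10.6779)
= 75.323 MPa

75.323


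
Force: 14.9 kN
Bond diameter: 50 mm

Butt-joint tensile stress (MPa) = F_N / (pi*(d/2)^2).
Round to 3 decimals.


F_N = 14.9 * 1000 = 14900.0 N
A = pi*(25.0)^2 = 1963.4954 mm^2
stress = 14900.0 / 1963.4954 = 7.589 MPa

7.589


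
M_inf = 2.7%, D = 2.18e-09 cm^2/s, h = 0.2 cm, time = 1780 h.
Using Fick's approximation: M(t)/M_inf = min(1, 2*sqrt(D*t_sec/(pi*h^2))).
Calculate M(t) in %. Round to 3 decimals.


t = 6408000 s
ratio = min(1, 2*sqrt(2.18e-09*6408000/(pi*0.0400)))
= 0.666829
M(t) = 2.7 * 0.666829 = 1.800%

1.800


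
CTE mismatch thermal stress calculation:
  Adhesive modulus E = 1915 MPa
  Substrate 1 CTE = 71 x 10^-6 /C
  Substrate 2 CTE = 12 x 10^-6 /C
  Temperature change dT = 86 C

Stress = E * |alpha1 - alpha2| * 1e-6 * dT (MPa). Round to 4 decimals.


delta_alpha = |71 - 12| = 59 x 10^-6/C
Stress = 1915 * 59e-6 * 86
= 9.7167 MPa

9.7167


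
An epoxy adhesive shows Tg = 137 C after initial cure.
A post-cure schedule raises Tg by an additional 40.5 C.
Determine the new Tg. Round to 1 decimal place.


New Tg = 137 + 40.5
= 177.5 C

177.5


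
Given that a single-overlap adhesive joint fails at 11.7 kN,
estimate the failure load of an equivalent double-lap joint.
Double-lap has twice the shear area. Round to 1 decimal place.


Double-lap factor = 2
Expected load = 11.7 * 2 = 23.4 kN

23.4


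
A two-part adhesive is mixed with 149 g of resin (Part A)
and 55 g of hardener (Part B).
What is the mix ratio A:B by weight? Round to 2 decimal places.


Mix ratio = mass_A / mass_B
= 149 / 55
= 2.71

2.71


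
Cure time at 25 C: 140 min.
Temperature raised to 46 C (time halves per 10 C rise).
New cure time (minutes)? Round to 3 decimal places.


Acceleration factor = 2^(21/10) = 4.2871
New time = 140 / 4.2871 = 32.656 min

32.656


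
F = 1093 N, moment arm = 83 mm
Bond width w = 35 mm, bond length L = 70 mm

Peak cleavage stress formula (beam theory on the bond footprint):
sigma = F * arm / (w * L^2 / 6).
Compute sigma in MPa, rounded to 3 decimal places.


sigma = (1093 * 83) / (35 * 4900 / 6)
= 90719 * 6 / 171500
= 544314 / 171500
= 3.174 MPa

3.174


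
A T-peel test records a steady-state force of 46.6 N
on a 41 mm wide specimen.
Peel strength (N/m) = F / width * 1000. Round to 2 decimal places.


Peel strength = 46.6 / 41 * 1000
= 1136.59 N/m

1136.59


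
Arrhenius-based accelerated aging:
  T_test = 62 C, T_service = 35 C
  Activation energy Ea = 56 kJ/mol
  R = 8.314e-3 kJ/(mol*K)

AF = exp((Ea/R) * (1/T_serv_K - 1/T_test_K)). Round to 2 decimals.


T_test_K = 335.15, T_serv_K = 308.15
AF = exp((56/8.314e-3) * (1/308.15 - 1/335.15))
= 5.82

5.82


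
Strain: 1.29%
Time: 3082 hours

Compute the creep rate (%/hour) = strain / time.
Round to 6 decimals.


Creep rate = 1.29 / 3082
= 0.000419 %/h

0.000419


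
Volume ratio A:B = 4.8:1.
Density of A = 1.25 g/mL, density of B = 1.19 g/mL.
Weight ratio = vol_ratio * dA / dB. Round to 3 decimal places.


Wt ratio = 4.8 * 1.25 / 1.19
= 5.042

5.042


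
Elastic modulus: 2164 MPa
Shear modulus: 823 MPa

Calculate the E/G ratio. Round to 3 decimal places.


E / G = 2164 / 823 = 2.629

2.629


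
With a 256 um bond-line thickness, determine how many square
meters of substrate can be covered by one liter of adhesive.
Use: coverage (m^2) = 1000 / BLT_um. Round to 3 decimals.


Coverage = 1000 / 256 = 3.906 m^2

3.906


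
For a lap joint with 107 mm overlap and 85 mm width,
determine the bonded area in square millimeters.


Area = 107 * 85 = 9095 mm^2

9095


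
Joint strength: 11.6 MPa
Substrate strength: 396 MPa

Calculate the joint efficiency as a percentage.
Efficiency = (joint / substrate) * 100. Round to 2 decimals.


Efficiency = (11.6 / 396) * 100 = 2.93%

2.93


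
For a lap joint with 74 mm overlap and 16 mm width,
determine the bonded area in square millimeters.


Area = 74 * 16 = 1184 mm^2

1184


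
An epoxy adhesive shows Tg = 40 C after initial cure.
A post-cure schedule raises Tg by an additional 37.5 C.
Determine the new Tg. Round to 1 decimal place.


New Tg = 40 + 37.5
= 77.5 C

77.5


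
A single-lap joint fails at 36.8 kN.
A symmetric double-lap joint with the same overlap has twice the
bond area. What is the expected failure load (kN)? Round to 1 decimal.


Double-lap load = 2 * 36.8 = 73.6 kN

73.6


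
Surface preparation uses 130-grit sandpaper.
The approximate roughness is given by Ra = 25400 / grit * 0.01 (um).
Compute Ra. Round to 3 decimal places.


Ra = 25400 / 130 * 0.01
= 254 / 130
= 1.954 um

1.954


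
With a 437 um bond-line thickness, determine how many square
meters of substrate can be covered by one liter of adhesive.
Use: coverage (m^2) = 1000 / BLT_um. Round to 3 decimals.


Coverage = 1000 / 437 = 2.288 m^2

2.288


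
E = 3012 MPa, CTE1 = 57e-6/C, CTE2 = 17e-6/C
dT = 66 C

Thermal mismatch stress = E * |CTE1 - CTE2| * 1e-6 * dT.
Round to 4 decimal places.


= 3012 * 40e-6 * 66
= 7.9517 MPa

7.9517


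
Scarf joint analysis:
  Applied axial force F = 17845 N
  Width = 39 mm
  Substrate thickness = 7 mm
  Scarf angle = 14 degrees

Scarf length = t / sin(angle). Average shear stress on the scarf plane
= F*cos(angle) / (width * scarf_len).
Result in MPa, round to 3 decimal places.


Scarf length = 7 / sin(14 deg) = 28.9350 mm
cos(14 deg) = 0.970296
Shear = 17845 * 0.970296 / (39 * 28.9350)
= 15.344 MPa

15.344


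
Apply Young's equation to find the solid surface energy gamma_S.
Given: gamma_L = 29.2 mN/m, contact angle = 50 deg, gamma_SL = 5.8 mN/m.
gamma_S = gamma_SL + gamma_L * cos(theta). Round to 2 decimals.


theta_rad = 50 * pi/180 = 0.872665
gamma_S = 5.8 + 29.2 * cos(0.872665)
= 24.57 mN/m

24.57


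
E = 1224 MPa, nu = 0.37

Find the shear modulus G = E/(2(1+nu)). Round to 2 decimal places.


G = 1224 / (2 * 1.37)
= 446.72 MPa

446.72


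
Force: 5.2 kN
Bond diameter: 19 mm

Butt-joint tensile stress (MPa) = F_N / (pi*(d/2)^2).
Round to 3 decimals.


F_N = 5.2 * 1000 = 5200.0 N
A = pi*(9.5)^2 = 283.5287 mm^2
stress = 5200.0 / 283.5287 = 18.340 MPa

18.340
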